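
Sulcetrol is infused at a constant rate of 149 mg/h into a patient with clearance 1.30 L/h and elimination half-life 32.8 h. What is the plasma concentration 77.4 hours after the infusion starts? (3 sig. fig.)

Css = rate / CL = 149 / 1.30 = 114.6 mg/L
k = ln 2 / 32.8 = 0.02113 h⁻¹
C(t) = Css (1 − e^(−kt)) = 114.6 × (1 − e^(−1.636)) = 114.6 × 0.8052 ≈ 92.3 mg/L

92.3 mg/L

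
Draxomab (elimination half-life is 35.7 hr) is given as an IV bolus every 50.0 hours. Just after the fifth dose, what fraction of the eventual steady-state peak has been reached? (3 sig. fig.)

0.992

k = ln 2 / 35.7 = 0.01942 hr⁻¹
f_n = 1 − e^(−nkτ) = 1 − e^(−5 × 0.01942 × 50.0) = 1 − e^(−4.854) = 1 − 0.007797 ≈ 0.992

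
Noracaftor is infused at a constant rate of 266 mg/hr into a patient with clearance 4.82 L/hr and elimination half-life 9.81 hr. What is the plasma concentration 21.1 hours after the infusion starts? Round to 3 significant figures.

42.8 mg/L

Css = rate / CL = 266 / 4.82 = 55.19 mg/L
k = ln 2 / 9.81 = 0.07066 hr⁻¹
C(t) = Css (1 − e^(−kt)) = 55.19 × (1 − e^(−1.491)) = 55.19 × 0.7748 ≈ 42.8 mg/L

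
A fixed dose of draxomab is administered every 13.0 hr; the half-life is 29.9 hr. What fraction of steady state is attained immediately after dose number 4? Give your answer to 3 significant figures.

0.700

k = ln 2 / 29.9 = 0.02318 hr⁻¹
f_n = 1 − e^(−nkτ) = 1 − e^(−4 × 0.02318 × 13.0) = 1 − e^(−1.205) = 1 − 0.2996 ≈ 0.700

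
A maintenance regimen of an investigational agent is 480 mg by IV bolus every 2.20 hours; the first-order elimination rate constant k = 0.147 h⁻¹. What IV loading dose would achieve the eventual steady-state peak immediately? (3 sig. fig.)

Accumulation ratio R = 1 / (1 − e^(−kτ)) = 1 / (1 − e^(−0.1470×2.20)) = 1 / (1 − 0.7237) = 3.619
Loading dose = maintenance dose × R = 480 × 3.619 ≈ 1740 mg

1740 mg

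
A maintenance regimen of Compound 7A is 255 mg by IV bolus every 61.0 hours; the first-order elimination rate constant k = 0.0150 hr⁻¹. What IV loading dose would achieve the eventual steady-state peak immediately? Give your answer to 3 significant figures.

Accumulation ratio R = 1 / (1 − e^(−kτ)) = 1 / (1 − e^(−0.01500×61.0)) = 1 / (1 − 0.4005) = 1.668
Loading dose = maintenance dose × R = 255 × 1.668 ≈ 425 mg

425 mg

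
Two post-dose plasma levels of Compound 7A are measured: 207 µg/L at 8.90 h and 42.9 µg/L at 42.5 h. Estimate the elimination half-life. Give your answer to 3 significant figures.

14.8 hours

k = ln(C₁/C₂) / (t₂ − t₁) = ln(207/42.9) / (42.5 − 8.90)
  = 1.574 / 33.60 = 0.04684 h⁻¹
t½ = ln 2 / k = ln 2 / 0.04684 ≈ 14.8 hours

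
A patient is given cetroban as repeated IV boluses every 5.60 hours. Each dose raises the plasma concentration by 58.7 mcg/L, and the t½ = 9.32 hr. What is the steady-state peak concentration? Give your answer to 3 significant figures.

172 mcg/L

k = ln 2 / 9.32 = 0.07437 hr⁻¹
Fraction remaining after one interval: e^(−kτ) = e^(−0.07437 × 5.60) = 0.6594
R = 1 / (1 − 0.6594) = 2.936
Css,max = 58.7 × 2.936 ≈ 172 mcg/L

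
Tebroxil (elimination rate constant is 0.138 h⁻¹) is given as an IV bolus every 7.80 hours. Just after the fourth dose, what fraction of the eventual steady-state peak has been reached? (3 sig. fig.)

f_n = 1 − e^(−nkτ) = 1 − e^(−4 × 0.1380 × 7.80) = 1 − e^(−4.306) = 1 − 0.01349 ≈ 0.987

0.987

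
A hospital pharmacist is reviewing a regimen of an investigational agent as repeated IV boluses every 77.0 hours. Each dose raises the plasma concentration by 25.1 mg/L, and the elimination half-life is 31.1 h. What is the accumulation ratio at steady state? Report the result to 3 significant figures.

1.22

k = ln 2 / 31.1 = 0.02229 h⁻¹
Fraction remaining after one interval: e^(−kτ) = e^(−0.02229 × 77.0) = 0.1798
R = 1 / (1 − 0.1798) = 1 / 0.8202 ≈ 1.22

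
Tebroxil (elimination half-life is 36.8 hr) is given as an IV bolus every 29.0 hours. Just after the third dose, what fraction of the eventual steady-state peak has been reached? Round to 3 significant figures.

0.806

k = ln 2 / 36.8 = 0.01884 hr⁻¹
f_n = 1 − e^(−nkτ) = 1 − e^(−3 × 0.01884 × 29.0) = 1 − e^(−1.639) = 1 − 0.1942 ≈ 0.806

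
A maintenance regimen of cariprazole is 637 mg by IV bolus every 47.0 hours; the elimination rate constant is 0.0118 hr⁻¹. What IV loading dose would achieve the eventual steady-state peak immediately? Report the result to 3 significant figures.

1500 mg

Accumulation ratio R = 1 / (1 − e^(−kτ)) = 1 / (1 − e^(−0.01180×47.0)) = 1 / (1 − 0.5743) = 2.349
Loading dose = maintenance dose × R = 637 × 2.349 ≈ 1500 mg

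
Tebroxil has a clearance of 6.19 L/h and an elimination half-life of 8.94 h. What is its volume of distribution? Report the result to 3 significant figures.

79.8 L

k = ln 2 / t½ = ln 2 / 8.94 = 0.07753 h⁻¹
V = CL / k = 6.19 / 0.07753 ≈ 79.8 L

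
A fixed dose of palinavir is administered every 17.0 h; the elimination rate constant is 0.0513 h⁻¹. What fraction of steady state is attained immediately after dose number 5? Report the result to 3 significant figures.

f_n = 1 − e^(−nkτ) = 1 − e^(−5 × 0.05130 × 17.0) = 1 − e^(−4.361) = 1 − 0.01277 ≈ 0.987

0.987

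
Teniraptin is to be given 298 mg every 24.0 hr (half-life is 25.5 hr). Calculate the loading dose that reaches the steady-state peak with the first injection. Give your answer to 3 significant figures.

622 mg

k = ln 2 / 25.5 = 0.02718 hr⁻¹
Accumulation ratio R = 1 / (1 − e^(−kτ)) = 1 / (1 − e^(−0.02718×24.0)) = 1 / (1 − 0.5208) = 2.087
Loading dose = maintenance dose × R = 298 × 2.087 ≈ 622 mg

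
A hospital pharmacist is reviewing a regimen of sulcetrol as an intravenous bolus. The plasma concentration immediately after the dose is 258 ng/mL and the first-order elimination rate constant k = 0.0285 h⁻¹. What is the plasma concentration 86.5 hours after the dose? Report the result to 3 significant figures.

C(t) = C₀ e^(−kt) = 258 × e^(−0.02850 × 86.5) = 258 × e^(−2.465) = 258 × 0.08499 ≈ 21.9 ng/mL

21.9 ng/mL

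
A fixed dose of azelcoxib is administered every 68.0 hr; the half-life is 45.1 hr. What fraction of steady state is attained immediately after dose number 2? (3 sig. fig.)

k = ln 2 / 45.1 = 0.01537 hr⁻¹
f_n = 1 − e^(−nkτ) = 1 − e^(−2 × 0.01537 × 68.0) = 1 − e^(−2.090) = 1 − 0.1237 ≈ 0.876

0.876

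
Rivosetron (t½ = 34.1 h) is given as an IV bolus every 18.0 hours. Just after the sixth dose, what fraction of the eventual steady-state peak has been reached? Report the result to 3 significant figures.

k = ln 2 / 34.1 = 0.02033 h⁻¹
f_n = 1 − e^(−nkτ) = 1 − e^(−6 × 0.02033 × 18.0) = 1 − e^(−2.195) = 1 − 0.1113 ≈ 0.889

0.889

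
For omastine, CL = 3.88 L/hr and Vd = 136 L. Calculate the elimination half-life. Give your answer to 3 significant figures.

24.3 hours

k = CL / V = 3.88 / 136 = 0.02853 hr⁻¹
t½ = ln 2 / k = ln 2 / 0.02853 ≈ 24.3 hours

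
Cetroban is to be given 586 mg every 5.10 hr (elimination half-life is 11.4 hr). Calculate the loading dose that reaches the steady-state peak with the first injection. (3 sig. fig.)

k = ln 2 / 11.4 = 0.06080 hr⁻¹
Accumulation ratio R = 1 / (1 − e^(−kτ)) = 1 / (1 − e^(−0.06080×5.10)) = 1 / (1 − 0.7334) = 3.751
Loading dose = maintenance dose × R = 586 × 3.751 ≈ 2200 mg

2200 mg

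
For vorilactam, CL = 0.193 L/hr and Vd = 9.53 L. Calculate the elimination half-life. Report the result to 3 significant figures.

34.2 hours

k = CL / V = 0.193 / 9.53 = 0.02025 hr⁻¹
t½ = ln 2 / k = ln 2 / 0.02025 ≈ 34.2 hours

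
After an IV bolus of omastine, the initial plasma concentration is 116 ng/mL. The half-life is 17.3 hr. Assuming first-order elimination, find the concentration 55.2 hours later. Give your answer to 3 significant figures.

12.7 ng/mL

k = ln 2 / 17.3 = 0.04007 hr⁻¹
55.2 hr is 3.191 half-lives, so C = 116 × (1/2)^3.191 = 116 × 0.1095 ≈ 12.7 ng/mL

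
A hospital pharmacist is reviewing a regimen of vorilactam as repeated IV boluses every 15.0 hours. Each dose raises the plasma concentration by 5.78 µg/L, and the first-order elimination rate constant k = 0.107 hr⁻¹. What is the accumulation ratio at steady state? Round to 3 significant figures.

Fraction remaining after one interval: e^(−kτ) = e^(−0.1070 × 15.0) = 0.2009
R = 1 / (1 − 0.2009) = 1 / 0.7991 ≈ 1.25

1.25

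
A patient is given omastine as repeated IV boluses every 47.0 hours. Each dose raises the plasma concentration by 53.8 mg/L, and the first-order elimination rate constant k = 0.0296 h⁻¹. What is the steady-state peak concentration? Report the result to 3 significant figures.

71.6 mg/L

Fraction remaining after one interval: e^(−kτ) = e^(−0.02960 × 47.0) = 0.2488
R = 1 / (1 − 0.2488) = 1.331
Css,max = 53.8 × 1.331 ≈ 71.6 mg/L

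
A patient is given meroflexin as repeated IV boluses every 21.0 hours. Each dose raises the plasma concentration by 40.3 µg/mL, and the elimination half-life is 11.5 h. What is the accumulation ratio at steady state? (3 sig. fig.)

1.39

k = ln 2 / 11.5 = 0.06027 h⁻¹
Fraction remaining after one interval: e^(−kτ) = e^(−0.06027 × 21.0) = 0.2820
R = 1 / (1 − 0.2820) = 1 / 0.7180 ≈ 1.39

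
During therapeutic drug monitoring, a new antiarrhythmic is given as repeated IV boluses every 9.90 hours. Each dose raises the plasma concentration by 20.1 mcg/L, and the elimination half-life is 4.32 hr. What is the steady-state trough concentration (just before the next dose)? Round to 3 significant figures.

k = ln 2 / 4.32 = 0.1605 hr⁻¹
Fraction remaining after one interval: e^(−kτ) = e^(−0.1605 × 9.90) = 0.2042
R = 1 / (1 − 0.2042) = 1.257
Css,max = 20.1 × 1.257 = 25.26 mcg/L
Css,min = Css,max × e^(−kτ) = 25.26 × 0.2042 ≈ 5.16 mcg/L

5.16 mcg/L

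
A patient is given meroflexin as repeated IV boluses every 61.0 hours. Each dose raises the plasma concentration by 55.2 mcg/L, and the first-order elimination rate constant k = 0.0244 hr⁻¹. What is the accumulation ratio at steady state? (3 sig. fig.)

Fraction remaining after one interval: e^(−kτ) = e^(−0.02440 × 61.0) = 0.2257
R = 1 / (1 − 0.2257) = 1 / 0.7743 ≈ 1.29

1.29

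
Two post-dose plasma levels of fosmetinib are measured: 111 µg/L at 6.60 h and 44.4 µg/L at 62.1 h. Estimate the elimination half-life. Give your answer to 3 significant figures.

k = ln(C₁/C₂) / (t₂ − t₁) = ln(111/44.4) / (62.1 − 6.60)
  = 0.9163 / 55.50 = 0.01651 h⁻¹
t½ = ln 2 / k = ln 2 / 0.01651 ≈ 42.0 hours

42.0 hours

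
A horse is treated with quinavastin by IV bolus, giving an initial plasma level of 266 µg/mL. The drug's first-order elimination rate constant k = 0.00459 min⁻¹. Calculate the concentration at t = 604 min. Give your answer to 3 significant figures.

16.6 µg/mL

C(t) = C₀ e^(−kt) = 266 × e^(−0.004590 × 604) = 266 × e^(−2.772) = 266 × 0.06251 ≈ 16.6 µg/mL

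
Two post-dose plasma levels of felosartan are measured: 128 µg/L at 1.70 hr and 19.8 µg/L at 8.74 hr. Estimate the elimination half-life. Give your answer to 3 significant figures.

k = ln(C₁/C₂) / (t₂ − t₁) = ln(128/19.8) / (8.74 − 1.70)
  = 1.866 / 7.040 = 0.2651 hr⁻¹
t½ = ln 2 / k = ln 2 / 0.2651 ≈ 2.61 hours

2.61 hours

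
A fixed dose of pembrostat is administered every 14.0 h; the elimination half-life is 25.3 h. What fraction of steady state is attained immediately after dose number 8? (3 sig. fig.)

0.954

k = ln 2 / 25.3 = 0.02740 h⁻¹
f_n = 1 − e^(−nkτ) = 1 − e^(−8 × 0.02740 × 14.0) = 1 − e^(−3.068) = 1 − 0.04649 ≈ 0.954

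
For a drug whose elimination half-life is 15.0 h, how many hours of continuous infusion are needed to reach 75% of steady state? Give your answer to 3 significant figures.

k = ln 2 / 15.0 = 0.04621 h⁻¹
f = 1 − e^(−kt)  ⇒  t = −ln(1 − f) / k
t = −ln(1 − 0.75) / 0.04621 = 1.386 / 0.04621 ≈ 30.0 hours

30.0 hours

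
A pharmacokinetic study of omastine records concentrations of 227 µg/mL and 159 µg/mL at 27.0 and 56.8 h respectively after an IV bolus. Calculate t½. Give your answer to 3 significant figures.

k = ln(C₁/C₂) / (t₂ − t₁) = ln(227/159) / (56.8 − 27.0)
  = 0.3560 / 29.80 = 0.01195 h⁻¹
t½ = ln 2 / k = ln 2 / 0.01195 ≈ 58.0 hours

58.0 hours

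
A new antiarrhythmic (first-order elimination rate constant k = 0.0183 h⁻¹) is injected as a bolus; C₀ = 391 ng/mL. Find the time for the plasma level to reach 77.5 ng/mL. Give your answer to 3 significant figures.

88.4 hours

C(t) = C₀ e^(−kt)  ⇒  t = ln(C₀/C) / k
t = ln(391/77.5) / 0.01830 = 1.618 / 0.01830 ≈ 88.4 hours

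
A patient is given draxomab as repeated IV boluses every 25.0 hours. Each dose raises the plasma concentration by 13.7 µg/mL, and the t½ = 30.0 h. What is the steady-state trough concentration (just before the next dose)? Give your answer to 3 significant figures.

17.5 µg/mL

k = ln 2 / 30.0 = 0.02310 h⁻¹
Fraction remaining after one interval: e^(−kτ) = e^(−0.02310 × 25.0) = 0.5612
R = 1 / (1 − 0.5612) = 2.279
Css,max = 13.7 × 2.279 = 31.22 µg/mL
Css,min = Css,max × e^(−kτ) = 31.22 × 0.5612 ≈ 17.5 µg/mL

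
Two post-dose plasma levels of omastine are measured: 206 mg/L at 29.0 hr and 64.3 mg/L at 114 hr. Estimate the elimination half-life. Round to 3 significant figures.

k = ln(C₁/C₂) / (t₂ − t₁) = ln(206/64.3) / (114 − 29.0)
  = 1.164 / 85.00 = 0.01370 hr⁻¹
t½ = ln 2 / k = ln 2 / 0.01370 ≈ 50.6 hours

50.6 hours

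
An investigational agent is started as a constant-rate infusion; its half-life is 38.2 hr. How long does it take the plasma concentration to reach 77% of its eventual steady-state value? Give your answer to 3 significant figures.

81.0 hours

k = ln 2 / 38.2 = 0.01815 hr⁻¹
f = 1 − e^(−kt)  ⇒  t = −ln(1 − f) / k
t = −ln(1 − 0.77) / 0.01815 = 1.470 / 0.01815 ≈ 81.0 hours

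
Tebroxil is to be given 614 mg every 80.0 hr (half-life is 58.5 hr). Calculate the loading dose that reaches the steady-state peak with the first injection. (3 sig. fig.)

k = ln 2 / 58.5 = 0.01185 hr⁻¹
Accumulation ratio R = 1 / (1 − e^(−kτ)) = 1 / (1 − e^(−0.01185×80.0)) = 1 / (1 − 0.3876) = 1.633
Loading dose = maintenance dose × R = 614 × 1.633 ≈ 1000 mg

1000 mg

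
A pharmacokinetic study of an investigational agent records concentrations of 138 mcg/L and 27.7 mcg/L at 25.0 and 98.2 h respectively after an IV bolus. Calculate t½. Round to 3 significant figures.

31.6 hours

k = ln(C₁/C₂) / (t₂ − t₁) = ln(138/27.7) / (98.2 − 25.0)
  = 1.606 / 73.20 = 0.02194 h⁻¹
t½ = ln 2 / k = ln 2 / 0.02194 ≈ 31.6 hours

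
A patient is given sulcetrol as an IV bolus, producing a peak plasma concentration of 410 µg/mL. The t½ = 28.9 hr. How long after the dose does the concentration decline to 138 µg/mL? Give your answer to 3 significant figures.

45.4 hours

k = ln 2 / 28.9 = 0.02398 hr⁻¹
C(t) = C₀ e^(−kt)  ⇒  t = ln(C₀/C) / k
t = ln(410/138) / 0.02398 = 1.089 / 0.02398 ≈ 45.4 hours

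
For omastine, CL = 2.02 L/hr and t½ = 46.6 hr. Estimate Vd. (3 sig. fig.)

136 L

k = ln 2 / t½ = ln 2 / 46.6 = 0.01487 hr⁻¹
V = CL / k = 2.02 / 0.01487 ≈ 136 L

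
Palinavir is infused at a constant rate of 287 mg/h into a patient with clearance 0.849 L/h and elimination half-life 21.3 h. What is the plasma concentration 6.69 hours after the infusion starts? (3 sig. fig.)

66.1 µg/mL

Css = rate / CL = 287 / 0.849 = 338.0 µg/mL
k = ln 2 / 21.3 = 0.03254 h⁻¹
C(t) = Css (1 − e^(−kt)) = 338.0 × (1 − e^(−0.2177)) = 338.0 × 0.1956 ≈ 66.1 µg/mL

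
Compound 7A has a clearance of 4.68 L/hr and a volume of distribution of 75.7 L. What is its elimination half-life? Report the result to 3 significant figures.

11.2 hours

k = CL / V = 4.68 / 75.7 = 0.06182 hr⁻¹
t½ = ln 2 / k = ln 2 / 0.06182 ≈ 11.2 hours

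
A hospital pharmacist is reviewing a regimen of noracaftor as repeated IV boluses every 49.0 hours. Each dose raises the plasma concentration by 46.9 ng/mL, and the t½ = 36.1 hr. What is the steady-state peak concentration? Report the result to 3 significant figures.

k = ln 2 / 36.1 = 0.01920 hr⁻¹
Fraction remaining after one interval: e^(−kτ) = e^(−0.01920 × 49.0) = 0.3903
R = 1 / (1 − 0.3903) = 1.640
Css,max = 46.9 × 1.640 ≈ 76.9 ng/mL

76.9 ng/mL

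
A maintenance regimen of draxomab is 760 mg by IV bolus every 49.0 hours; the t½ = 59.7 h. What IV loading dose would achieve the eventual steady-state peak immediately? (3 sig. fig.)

k = ln 2 / 59.7 = 0.01161 h⁻¹
Accumulation ratio R = 1 / (1 − e^(−kτ)) = 1 / (1 − e^(−0.01161×49.0)) = 1 / (1 − 0.5661) = 2.305
Loading dose = maintenance dose × R = 760 × 2.305 ≈ 1750 mg

1750 mg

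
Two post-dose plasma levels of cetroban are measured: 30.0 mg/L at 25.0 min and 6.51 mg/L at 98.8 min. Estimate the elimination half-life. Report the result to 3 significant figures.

k = ln(C₁/C₂) / (t₂ − t₁) = ln(30.0/6.51) / (98.8 − 25.0)
  = 1.528 / 73.80 = 0.02070 min⁻¹
t½ = ln 2 / k = ln 2 / 0.02070 ≈ 33.5 minutes

33.5 minutes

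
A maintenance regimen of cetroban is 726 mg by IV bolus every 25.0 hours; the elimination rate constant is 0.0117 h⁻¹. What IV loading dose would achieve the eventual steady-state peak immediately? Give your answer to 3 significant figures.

Accumulation ratio R = 1 / (1 − e^(−kτ)) = 1 / (1 − e^(−0.01170×25.0)) = 1 / (1 − 0.7464) = 3.943
Loading dose = maintenance dose × R = 726 × 3.943 ≈ 2860 mg

2860 mg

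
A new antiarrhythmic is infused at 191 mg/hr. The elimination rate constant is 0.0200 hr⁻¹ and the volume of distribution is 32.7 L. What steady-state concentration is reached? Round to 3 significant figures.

292 mg/L

CL = k · V = 0.0200 × 32.7 = 0.6540 L/hr
Css = rate / CL = 191 / 0.6540 ≈ 292 mg/L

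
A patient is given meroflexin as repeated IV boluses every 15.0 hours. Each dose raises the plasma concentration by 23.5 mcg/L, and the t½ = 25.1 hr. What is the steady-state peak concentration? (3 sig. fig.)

k = ln 2 / 25.1 = 0.02762 hr⁻¹
Fraction remaining after one interval: e^(−kτ) = e^(−0.02762 × 15.0) = 0.6608
R = 1 / (1 − 0.6608) = 2.949
Css,max = 23.5 × 2.949 ≈ 69.3 mcg/L

69.3 mcg/L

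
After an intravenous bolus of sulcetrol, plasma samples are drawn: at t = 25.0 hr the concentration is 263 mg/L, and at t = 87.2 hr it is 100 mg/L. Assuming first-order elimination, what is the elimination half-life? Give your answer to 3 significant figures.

k = ln(C₁/C₂) / (t₂ − t₁) = ln(263/100) / (87.2 − 25.0)
  = 0.9670 / 62.20 = 0.01555 hr⁻¹
t½ = ln 2 / k = ln 2 / 0.01555 ≈ 44.6 hours

44.6 hours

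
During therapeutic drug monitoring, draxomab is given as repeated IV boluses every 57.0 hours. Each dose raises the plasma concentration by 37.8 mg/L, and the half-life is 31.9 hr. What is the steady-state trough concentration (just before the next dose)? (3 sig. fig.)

k = ln 2 / 31.9 = 0.02173 hr⁻¹
Fraction remaining after one interval: e^(−kτ) = e^(−0.02173 × 57.0) = 0.2898
R = 1 / (1 − 0.2898) = 1.408
Css,max = 37.8 × 1.408 = 53.22 mg/L
Css,min = Css,max × e^(−kτ) = 53.22 × 0.2898 ≈ 15.4 mg/L

15.4 mg/L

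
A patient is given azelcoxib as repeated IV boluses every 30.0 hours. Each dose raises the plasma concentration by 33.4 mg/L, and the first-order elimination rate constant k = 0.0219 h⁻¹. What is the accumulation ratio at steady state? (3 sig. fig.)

2.08

Fraction remaining after one interval: e^(−kτ) = e^(−0.02190 × 30.0) = 0.5184
R = 1 / (1 − 0.5184) = 1 / 0.4816 ≈ 2.08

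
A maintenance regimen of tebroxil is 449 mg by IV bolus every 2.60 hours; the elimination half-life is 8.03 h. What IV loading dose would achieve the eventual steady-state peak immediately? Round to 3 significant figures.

2230 mg

k = ln 2 / 8.03 = 0.08632 h⁻¹
Accumulation ratio R = 1 / (1 − e^(−kτ)) = 1 / (1 − e^(−0.08632×2.60)) = 1 / (1 − 0.7990) = 4.974
Loading dose = maintenance dose × R = 449 × 4.974 ≈ 2230 mg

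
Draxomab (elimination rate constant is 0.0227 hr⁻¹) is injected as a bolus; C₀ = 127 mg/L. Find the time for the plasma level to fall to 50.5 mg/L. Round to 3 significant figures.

40.6 hours

C(t) = C₀ e^(−kt)  ⇒  t = ln(C₀/C) / k
t = ln(127/50.5) / 0.02270 = 0.9222 / 0.02270 ≈ 40.6 hours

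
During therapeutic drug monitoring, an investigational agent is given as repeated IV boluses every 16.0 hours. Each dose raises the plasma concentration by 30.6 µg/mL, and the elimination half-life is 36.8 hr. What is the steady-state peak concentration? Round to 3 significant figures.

k = ln 2 / 36.8 = 0.01884 hr⁻¹
Fraction remaining after one interval: e^(−kτ) = e^(−0.01884 × 16.0) = 0.7398
R = 1 / (1 − 0.7398) = 3.843
Css,max = 30.6 × 3.843 ≈ 118 µg/mL

118 µg/mL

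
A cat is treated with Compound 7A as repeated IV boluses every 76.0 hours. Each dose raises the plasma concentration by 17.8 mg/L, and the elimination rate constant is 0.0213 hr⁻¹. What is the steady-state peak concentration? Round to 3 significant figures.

Fraction remaining after one interval: e^(−kτ) = e^(−0.02130 × 76.0) = 0.1981
R = 1 / (1 − 0.1981) = 1.247
Css,max = 17.8 × 1.247 ≈ 22.2 mg/L

22.2 mg/L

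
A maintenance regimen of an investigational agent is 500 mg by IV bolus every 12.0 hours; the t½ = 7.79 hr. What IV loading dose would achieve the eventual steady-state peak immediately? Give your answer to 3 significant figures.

k = ln 2 / 7.79 = 0.08898 hr⁻¹
Accumulation ratio R = 1 / (1 − e^(−kτ)) = 1 / (1 − e^(−0.08898×12.0)) = 1 / (1 − 0.3438) = 1.524
Loading dose = maintenance dose × R = 500 × 1.524 ≈ 762 mg

762 mg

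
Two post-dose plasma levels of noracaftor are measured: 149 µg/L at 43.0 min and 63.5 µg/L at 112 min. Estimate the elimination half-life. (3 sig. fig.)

k = ln(C₁/C₂) / (t₂ − t₁) = ln(149/63.5) / (112 − 43.0)
  = 0.8529 / 69.00 = 0.01236 min⁻¹
t½ = ln 2 / k = ln 2 / 0.01236 ≈ 56.1 minutes

56.1 minutes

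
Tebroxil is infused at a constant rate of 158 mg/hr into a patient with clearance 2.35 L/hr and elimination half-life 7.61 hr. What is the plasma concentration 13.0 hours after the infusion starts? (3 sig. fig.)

Css = rate / CL = 158 / 2.35 = 67.23 µg/mL
k = ln 2 / 7.61 = 0.09108 hr⁻¹
C(t) = Css (1 − e^(−kt)) = 67.23 × (1 − e^(−1.184)) = 67.23 × 0.6940 ≈ 46.7 µg/mL

46.7 µg/mL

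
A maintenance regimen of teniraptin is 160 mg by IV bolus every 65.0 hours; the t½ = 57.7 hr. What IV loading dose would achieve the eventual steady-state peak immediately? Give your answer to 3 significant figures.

k = ln 2 / 57.7 = 0.01201 hr⁻¹
Accumulation ratio R = 1 / (1 − e^(−kτ)) = 1 / (1 − e^(−0.01201×65.0)) = 1 / (1 − 0.4580) = 1.845
Loading dose = maintenance dose × R = 160 × 1.845 ≈ 295 mg

295 mg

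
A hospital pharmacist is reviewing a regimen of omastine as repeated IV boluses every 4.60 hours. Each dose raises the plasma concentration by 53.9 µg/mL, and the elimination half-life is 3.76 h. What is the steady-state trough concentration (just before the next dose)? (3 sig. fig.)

40.4 µg/mL

k = ln 2 / 3.76 = 0.1843 h⁻¹
Fraction remaining after one interval: e^(−kτ) = e^(−0.1843 × 4.60) = 0.4283
R = 1 / (1 − 0.4283) = 1.749
Css,max = 53.9 × 1.749 = 94.28 µg/mL
Css,min = Css,max × e^(−kτ) = 94.28 × 0.4283 ≈ 40.4 µg/mL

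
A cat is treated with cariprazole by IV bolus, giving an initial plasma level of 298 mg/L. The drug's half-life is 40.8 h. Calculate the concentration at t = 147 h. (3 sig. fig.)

k = ln 2 / 40.8 = 0.01699 h⁻¹
C(t) = C₀ e^(−kt) = 298 × e^(−0.01699 × 147) = 298 × e^(−2.497) = 298 × 0.08230 ≈ 24.5 mg/L

24.5 mg/L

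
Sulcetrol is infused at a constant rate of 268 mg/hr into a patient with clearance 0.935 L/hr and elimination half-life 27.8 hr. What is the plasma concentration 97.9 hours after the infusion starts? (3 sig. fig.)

Css = rate / CL = 268 / 0.935 = 286.6 µg/mL
k = ln 2 / 27.8 = 0.02493 hr⁻¹
C(t) = Css (1 − e^(−kt)) = 286.6 × (1 − e^(−2.441)) = 286.6 × 0.9129 ≈ 262 µg/mL

262 µg/mL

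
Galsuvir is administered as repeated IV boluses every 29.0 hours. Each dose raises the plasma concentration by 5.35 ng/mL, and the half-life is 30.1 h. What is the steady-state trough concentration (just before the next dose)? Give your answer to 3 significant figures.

5.63 ng/mL

k = ln 2 / 30.1 = 0.02303 h⁻¹
Fraction remaining after one interval: e^(−kτ) = e^(−0.02303 × 29.0) = 0.5128
R = 1 / (1 − 0.5128) = 2.053
Css,max = 5.35 × 2.053 = 10.98 ng/mL
Css,min = Css,max × e^(−kτ) = 10.98 × 0.5128 ≈ 5.63 ng/mL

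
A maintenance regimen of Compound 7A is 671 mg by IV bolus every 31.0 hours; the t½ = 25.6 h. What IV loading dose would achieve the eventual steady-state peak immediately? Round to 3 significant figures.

k = ln 2 / 25.6 = 0.02708 h⁻¹
Accumulation ratio R = 1 / (1 − e^(−kτ)) = 1 / (1 − e^(−0.02708×31.0)) = 1 / (1 − 0.4320) = 1.761
Loading dose = maintenance dose × R = 671 × 1.761 ≈ 1180 mg

1180 mg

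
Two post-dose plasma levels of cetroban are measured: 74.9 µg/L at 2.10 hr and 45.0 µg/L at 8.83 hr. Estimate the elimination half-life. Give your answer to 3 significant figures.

9.16 hours

k = ln(C₁/C₂) / (t₂ − t₁) = ln(74.9/45.0) / (8.83 − 2.10)
  = 0.5095 / 6.730 = 0.07570 hr⁻¹
t½ = ln 2 / k = ln 2 / 0.07570 ≈ 9.16 hours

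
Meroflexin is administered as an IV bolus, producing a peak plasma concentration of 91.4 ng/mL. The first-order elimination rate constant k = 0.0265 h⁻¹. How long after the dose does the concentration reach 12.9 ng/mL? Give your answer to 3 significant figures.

73.9 hours

C(t) = C₀ e^(−kt)  ⇒  t = ln(C₀/C) / k
t = ln(91.4/12.9) / 0.02650 = 1.958 / 0.02650 ≈ 73.9 hours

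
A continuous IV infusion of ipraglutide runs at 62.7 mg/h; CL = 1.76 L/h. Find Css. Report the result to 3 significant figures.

Css = infusion rate / CL = 62.7 / 1.76 ≈ 35.6 mg/L

35.6 mg/L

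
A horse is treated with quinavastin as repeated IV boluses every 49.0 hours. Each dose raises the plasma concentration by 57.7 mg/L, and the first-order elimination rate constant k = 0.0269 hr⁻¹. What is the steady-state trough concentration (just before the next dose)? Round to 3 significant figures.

21.1 mg/L

Fraction remaining after one interval: e^(−kτ) = e^(−0.02690 × 49.0) = 0.2676
R = 1 / (1 − 0.2676) = 1.365
Css,max = 57.7 × 1.365 = 78.79 mg/L
Css,min = Css,max × e^(−kτ) = 78.79 × 0.2676 ≈ 21.1 mg/L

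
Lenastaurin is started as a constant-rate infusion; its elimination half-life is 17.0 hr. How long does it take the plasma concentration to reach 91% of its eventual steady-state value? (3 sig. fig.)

k = ln 2 / 17.0 = 0.04077 hr⁻¹
f = 1 − e^(−kt)  ⇒  t = −ln(1 − f) / k
t = −ln(1 − 0.91) / 0.04077 = 2.408 / 0.04077 ≈ 59.1 hours

59.1 hours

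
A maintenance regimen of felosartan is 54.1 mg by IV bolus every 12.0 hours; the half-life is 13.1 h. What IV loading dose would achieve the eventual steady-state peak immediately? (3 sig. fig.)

k = ln 2 / 13.1 = 0.05291 h⁻¹
Accumulation ratio R = 1 / (1 − e^(−kτ)) = 1 / (1 − e^(−0.05291×12.0)) = 1 / (1 − 0.5300) = 2.128
Loading dose = maintenance dose × R = 54.1 × 2.128 ≈ 115 mg

115 mg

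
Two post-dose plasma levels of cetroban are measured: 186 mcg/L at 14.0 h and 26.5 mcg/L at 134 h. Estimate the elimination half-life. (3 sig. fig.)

42.7 hours

k = ln(C₁/C₂) / (t₂ − t₁) = ln(186/26.5) / (134 − 14.0)
  = 1.949 / 120.0 = 0.01624 h⁻¹
t½ = ln 2 / k = ln 2 / 0.01624 ≈ 42.7 hours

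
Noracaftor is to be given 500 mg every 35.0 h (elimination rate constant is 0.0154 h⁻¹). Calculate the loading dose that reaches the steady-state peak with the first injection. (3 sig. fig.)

1200 mg

Accumulation ratio R = 1 / (1 − e^(−kτ)) = 1 / (1 − e^(−0.01540×35.0)) = 1 / (1 − 0.5833) = 2.400
Loading dose = maintenance dose × R = 500 × 2.400 ≈ 1200 mg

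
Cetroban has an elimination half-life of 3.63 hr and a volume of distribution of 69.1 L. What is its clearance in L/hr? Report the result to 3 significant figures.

13.2 L/hr

k = ln 2 / t½ = ln 2 / 3.63 = 0.1909 hr⁻¹
CL = k · V = 0.1909 × 69.1 ≈ 13.2 L/hr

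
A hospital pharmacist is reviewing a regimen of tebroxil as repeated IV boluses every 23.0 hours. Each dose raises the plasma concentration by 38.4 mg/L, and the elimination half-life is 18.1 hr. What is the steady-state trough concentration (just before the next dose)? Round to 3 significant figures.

27.2 mg/L

k = ln 2 / 18.1 = 0.03830 hr⁻¹
Fraction remaining after one interval: e^(−kτ) = e^(−0.03830 × 23.0) = 0.4145
R = 1 / (1 − 0.4145) = 1.708
Css,max = 38.4 × 1.708 = 65.58 mg/L
Css,min = Css,max × e^(−kτ) = 65.58 × 0.4145 ≈ 27.2 mg/L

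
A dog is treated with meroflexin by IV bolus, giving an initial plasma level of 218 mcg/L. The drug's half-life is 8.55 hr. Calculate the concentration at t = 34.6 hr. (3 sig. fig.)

k = ln 2 / 8.55 = 0.08107 hr⁻¹
C(t) = C₀ e^(−kt) = 218 × e^(−0.08107 × 34.6) = 218 × e^(−2.805) = 218 × 0.06051 ≈ 13.2 mcg/L

13.2 mcg/L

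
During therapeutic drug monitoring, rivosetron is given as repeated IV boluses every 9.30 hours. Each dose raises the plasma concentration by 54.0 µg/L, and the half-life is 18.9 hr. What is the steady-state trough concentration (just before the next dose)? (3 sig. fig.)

133 µg/L

k = ln 2 / 18.9 = 0.03667 hr⁻¹
Fraction remaining after one interval: e^(−kτ) = e^(−0.03667 × 9.30) = 0.7110
R = 1 / (1 − 0.7110) = 3.460
Css,max = 54.0 × 3.460 = 186.9 µg/L
Css,min = Css,max × e^(−kτ) = 186.9 × 0.7110 ≈ 133 µg/L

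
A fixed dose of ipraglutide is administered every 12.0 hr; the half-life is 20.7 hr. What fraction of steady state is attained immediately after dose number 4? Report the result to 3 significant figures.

k = ln 2 / 20.7 = 0.03349 hr⁻¹
f_n = 1 − e^(−nkτ) = 1 − e^(−4 × 0.03349 × 12.0) = 1 − e^(−1.607) = 1 − 0.2004 ≈ 0.800

0.800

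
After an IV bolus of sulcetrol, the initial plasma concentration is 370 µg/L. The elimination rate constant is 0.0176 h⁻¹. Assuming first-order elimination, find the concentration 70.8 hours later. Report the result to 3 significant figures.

106 µg/L

C(t) = C₀ e^(−kt) = 370 × e^(−0.01760 × 70.8) = 370 × e^(−1.246) = 370 × 0.2876 ≈ 106 µg/L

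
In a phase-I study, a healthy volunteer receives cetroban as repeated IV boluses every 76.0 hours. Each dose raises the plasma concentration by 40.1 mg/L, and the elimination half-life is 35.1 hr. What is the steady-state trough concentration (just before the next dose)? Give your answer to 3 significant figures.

11.5 mg/L

k = ln 2 / 35.1 = 0.01975 hr⁻¹
Fraction remaining after one interval: e^(−kτ) = e^(−0.01975 × 76.0) = 0.2229
R = 1 / (1 − 0.2229) = 1.287
Css,max = 40.1 × 1.287 = 51.61 mg/L
Css,min = Css,max × e^(−kτ) = 51.61 × 0.2229 ≈ 11.5 mg/L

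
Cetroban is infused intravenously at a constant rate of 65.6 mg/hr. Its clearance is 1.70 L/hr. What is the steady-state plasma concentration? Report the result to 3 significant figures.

38.6 mg/L

Css = infusion rate / CL = 65.6 / 1.70 ≈ 38.6 mg/L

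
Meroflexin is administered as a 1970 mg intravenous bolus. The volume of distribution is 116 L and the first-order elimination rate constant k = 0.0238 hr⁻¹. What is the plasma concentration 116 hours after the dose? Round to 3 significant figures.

C₀ = dose / V = 1970 / 116 = 16.98 mg/L
C(t) = C₀ e^(−kt) = 16.98 × e^(−0.02380 × 116) = 16.98 × e^(−2.761) = 16.98 × 0.06324 ≈ 1.07 mg/L

1.07 mg/L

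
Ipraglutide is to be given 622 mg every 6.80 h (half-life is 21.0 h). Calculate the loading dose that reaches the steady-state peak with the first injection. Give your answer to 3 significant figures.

k = ln 2 / 21.0 = 0.03301 h⁻¹
Accumulation ratio R = 1 / (1 − e^(−kτ)) = 1 / (1 − e^(−0.03301×6.80)) = 1 / (1 − 0.7990) = 4.974
Loading dose = maintenance dose × R = 622 × 4.974 ≈ 3090 mg

3090 mg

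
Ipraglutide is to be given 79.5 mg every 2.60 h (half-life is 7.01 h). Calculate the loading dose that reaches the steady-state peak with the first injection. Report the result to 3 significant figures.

351 mg

k = ln 2 / 7.01 = 0.09888 h⁻¹
Accumulation ratio R = 1 / (1 − e^(−kτ)) = 1 / (1 − e^(−0.09888×2.60)) = 1 / (1 − 0.7733) = 4.411
Loading dose = maintenance dose × R = 79.5 × 4.411 ≈ 351 mg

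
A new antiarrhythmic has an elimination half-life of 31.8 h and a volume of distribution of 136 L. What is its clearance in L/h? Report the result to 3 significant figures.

2.96 L/h

k = ln 2 / t½ = ln 2 / 31.8 = 0.02180 h⁻¹
CL = k · V = 0.02180 × 136 ≈ 2.96 L/h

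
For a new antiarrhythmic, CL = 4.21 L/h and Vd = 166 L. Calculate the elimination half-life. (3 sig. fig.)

27.3 hours

k = CL / V = 4.21 / 166 = 0.02536 h⁻¹
t½ = ln 2 / k = ln 2 / 0.02536 ≈ 27.3 hours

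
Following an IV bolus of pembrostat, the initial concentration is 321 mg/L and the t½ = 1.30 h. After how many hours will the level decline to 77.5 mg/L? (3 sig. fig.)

k = ln 2 / 1.30 = 0.5332 h⁻¹
C(t) = C₀ e^(−kt)  ⇒  t = ln(C₀/C) / k
t = ln(321/77.5) / 0.5332 = 1.421 / 0.5332 ≈ 2.67 hours

2.67 hours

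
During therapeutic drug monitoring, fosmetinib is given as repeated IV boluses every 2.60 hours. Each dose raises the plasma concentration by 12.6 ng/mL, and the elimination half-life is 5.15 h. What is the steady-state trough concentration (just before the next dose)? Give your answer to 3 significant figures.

k = ln 2 / 5.15 = 0.1346 h⁻¹
Fraction remaining after one interval: e^(−kτ) = e^(−0.1346 × 2.60) = 0.7047
R = 1 / (1 − 0.7047) = 3.387
Css,max = 12.6 × 3.387 = 42.67 ng/mL
Css,min = Css,max × e^(−kτ) = 42.67 × 0.7047 ≈ 30.1 ng/mL

30.1 ng/mL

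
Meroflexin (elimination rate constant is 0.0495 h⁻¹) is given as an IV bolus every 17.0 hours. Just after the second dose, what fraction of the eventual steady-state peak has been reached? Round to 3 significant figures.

0.814

f_n = 1 − e^(−nkτ) = 1 − e^(−2 × 0.04950 × 17.0) = 1 − e^(−1.683) = 1 − 0.1858 ≈ 0.814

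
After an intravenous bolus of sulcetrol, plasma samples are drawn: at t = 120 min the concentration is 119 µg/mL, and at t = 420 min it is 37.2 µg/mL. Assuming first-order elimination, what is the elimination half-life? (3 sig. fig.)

179 minutes

k = ln(C₁/C₂) / (t₂ − t₁) = ln(119/37.2) / (420 − 120)
  = 1.163 / 300.0 = 0.003876 min⁻¹
t½ = ln 2 / k = ln 2 / 0.003876 ≈ 179 minutes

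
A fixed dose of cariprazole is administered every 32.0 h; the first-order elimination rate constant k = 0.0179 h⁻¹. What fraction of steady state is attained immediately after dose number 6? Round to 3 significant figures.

0.968

f_n = 1 − e^(−nkτ) = 1 − e^(−6 × 0.01790 × 32.0) = 1 − e^(−3.437) = 1 − 0.03217 ≈ 0.968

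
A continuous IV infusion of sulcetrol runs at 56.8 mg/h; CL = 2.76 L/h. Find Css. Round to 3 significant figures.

20.6 mg/L

Css = infusion rate / CL = 56.8 / 2.76 ≈ 20.6 mg/L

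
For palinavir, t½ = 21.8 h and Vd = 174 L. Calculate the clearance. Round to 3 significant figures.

k = ln 2 / t½ = ln 2 / 21.8 = 0.03180 h⁻¹
CL = k · V = 0.03180 × 174 ≈ 5.53 L/h

5.53 L/h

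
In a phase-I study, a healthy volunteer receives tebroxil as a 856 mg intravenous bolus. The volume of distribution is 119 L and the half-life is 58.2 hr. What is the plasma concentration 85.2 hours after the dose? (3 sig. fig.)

2.61 µg/mL

C₀ = dose / V = 856 / 119 = 7.193 µg/mL
k = ln 2 / 58.2 = 0.01191 hr⁻¹
C(t) = C₀ e^(−kt) = 7.193 × e^(−0.01191 × 85.2) = 7.193 × e^(−1.015) = 7.193 × 0.3625 ≈ 2.61 µg/mL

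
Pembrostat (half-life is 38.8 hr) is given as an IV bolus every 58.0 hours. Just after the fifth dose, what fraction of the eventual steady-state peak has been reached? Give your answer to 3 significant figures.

0.994

k = ln 2 / 38.8 = 0.01786 hr⁻¹
f_n = 1 − e^(−nkτ) = 1 − e^(−5 × 0.01786 × 58.0) = 1 − e^(−5.181) = 1 − 0.005624 ≈ 0.994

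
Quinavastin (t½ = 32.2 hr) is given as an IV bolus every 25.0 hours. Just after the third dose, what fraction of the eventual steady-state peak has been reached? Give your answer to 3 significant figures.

0.801

k = ln 2 / 32.2 = 0.02153 hr⁻¹
f_n = 1 − e^(−nkτ) = 1 − e^(−3 × 0.02153 × 25.0) = 1 − e^(−1.614) = 1 − 0.1990 ≈ 0.801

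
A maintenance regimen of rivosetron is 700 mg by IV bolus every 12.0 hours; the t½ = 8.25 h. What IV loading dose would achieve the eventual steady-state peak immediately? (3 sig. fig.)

1100 mg

k = ln 2 / 8.25 = 0.08402 h⁻¹
Accumulation ratio R = 1 / (1 − e^(−kτ)) = 1 / (1 − e^(−0.08402×12.0)) = 1 / (1 − 0.3649) = 1.574
Loading dose = maintenance dose × R = 700 × 1.574 ≈ 1100 mg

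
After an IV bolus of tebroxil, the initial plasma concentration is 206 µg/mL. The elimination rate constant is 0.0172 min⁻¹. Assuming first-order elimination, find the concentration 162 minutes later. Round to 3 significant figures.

C(t) = C₀ e^(−kt) = 206 × e^(−0.01720 × 162) = 206 × e^(−2.786) = 206 × 0.06164 ≈ 12.7 µg/mL

12.7 µg/mL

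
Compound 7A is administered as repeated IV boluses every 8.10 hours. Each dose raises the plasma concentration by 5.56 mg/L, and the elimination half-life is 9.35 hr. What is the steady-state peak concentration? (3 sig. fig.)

k = ln 2 / 9.35 = 0.07413 hr⁻¹
Fraction remaining after one interval: e^(−kτ) = e^(−0.07413 × 8.10) = 0.5485
R = 1 / (1 − 0.5485) = 2.215
Css,max = 5.56 × 2.215 ≈ 12.3 mg/L

12.3 mg/L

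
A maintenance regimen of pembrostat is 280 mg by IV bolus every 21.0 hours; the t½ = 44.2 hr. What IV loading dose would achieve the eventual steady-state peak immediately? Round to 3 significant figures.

k = ln 2 / 44.2 = 0.01568 hr⁻¹
Accumulation ratio R = 1 / (1 − e^(−kτ)) = 1 / (1 − e^(−0.01568×21.0)) = 1 / (1 − 0.7194) = 3.564
Loading dose = maintenance dose × R = 280 × 3.564 ≈ 998 mg

998 mg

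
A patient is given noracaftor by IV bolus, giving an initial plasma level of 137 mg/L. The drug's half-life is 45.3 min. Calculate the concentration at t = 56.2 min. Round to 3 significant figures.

k = ln 2 / 45.3 = 0.01530 min⁻¹
56.2 min is 1.241 half-lives, so C = 137 × (1/2)^1.241 = 137 × 0.4232 ≈ 58.0 mg/L

58.0 mg/L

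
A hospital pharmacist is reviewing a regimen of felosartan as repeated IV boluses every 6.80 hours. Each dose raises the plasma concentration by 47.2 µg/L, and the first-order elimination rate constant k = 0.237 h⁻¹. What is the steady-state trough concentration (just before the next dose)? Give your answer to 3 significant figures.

11.8 µg/L

Fraction remaining after one interval: e^(−kτ) = e^(−0.2370 × 6.80) = 0.1996
R = 1 / (1 − 0.1996) = 1.249
Css,max = 47.2 × 1.249 = 58.97 µg/L
Css,min = Css,max × e^(−kτ) = 58.97 × 0.1996 ≈ 11.8 µg/L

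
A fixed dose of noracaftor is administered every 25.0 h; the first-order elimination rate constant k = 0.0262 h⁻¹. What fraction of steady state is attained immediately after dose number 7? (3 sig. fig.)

f_n = 1 − e^(−nkτ) = 1 − e^(−7 × 0.02620 × 25.0) = 1 − e^(−4.585) = 1 − 0.01020 ≈ 0.990

0.990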